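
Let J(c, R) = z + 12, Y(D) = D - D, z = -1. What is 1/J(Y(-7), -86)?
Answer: 1/11 ≈ 0.090909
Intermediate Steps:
Y(D) = 0
J(c, R) = 11 (J(c, R) = -1 + 12 = 11)
1/J(Y(-7), -86) = 1/11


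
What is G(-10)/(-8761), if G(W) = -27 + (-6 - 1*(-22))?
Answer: 11/8761 ≈ 0.0012556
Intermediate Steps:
G(W) = -11 (G(W) = -27 + (-6 + 22) = -27 + 16 = -11)
G(-10)/(-8761) = -11/(-8761) = -11*(-1/8761) = 11/8761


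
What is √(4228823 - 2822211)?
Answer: 2*√351653 ≈ 1186.0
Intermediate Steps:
√(4228823 - 2822211) = √1406612 = 2*√351653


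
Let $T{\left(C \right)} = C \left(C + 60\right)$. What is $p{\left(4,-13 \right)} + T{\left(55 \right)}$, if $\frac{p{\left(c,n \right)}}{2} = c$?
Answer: $6333$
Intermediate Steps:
$p{\left(c,n \right)} = 2 c$
$T{\left(C \right)} = C \left(60 + C\right)$
$p{\left(4,-13 \right)} + T{\left(55 \right)} = 2 \cdot 4 + 55 \left(60 + 55\right) = 8 + 55 \cdot 115 = 8 + 6325 = 6333$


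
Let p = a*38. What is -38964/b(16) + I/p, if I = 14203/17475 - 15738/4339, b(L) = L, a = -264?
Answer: -1852413170037967/760666618800 ≈ -2435.3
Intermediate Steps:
I = -213394733/75824025 (I = 14203*(1/17475) - 15738*1/4339 = 14203/17475 - 15738/4339 = -213394733/75824025 ≈ -2.8143)
p = -10032 (p = -264*38 = -10032)
-38964/b(16) + I/p = -38964/16 - 213394733/75824025/(-10032) = -38964*1/16 - 213394733/75824025*(-1/10032) = -9741/4 + 213394733/760666618800 = -1852413170037967/760666618800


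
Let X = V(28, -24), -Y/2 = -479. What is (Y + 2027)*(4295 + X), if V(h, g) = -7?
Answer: 12799680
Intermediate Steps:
Y = 958 (Y = -2*(-479) = 958)
X = -7
(Y + 2027)*(4295 + X) = (958 + 2027)*(4295 - 7) = 2985*4288 = 12799680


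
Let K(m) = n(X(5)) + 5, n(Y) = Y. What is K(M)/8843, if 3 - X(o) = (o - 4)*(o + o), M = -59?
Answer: -2/8843 ≈ -0.00022617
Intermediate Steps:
X(o) = 3 - 2*o*(-4 + o) (X(o) = 3 - (o - 4)*(o + o) = 3 - (-4 + o)*2*o = 3 - 2*o*(-4 + o))
K(m) = -2 (K(m) = (3 - 2*5**2 + 8*5) + 5 = (3 - 2*25 + 40) + 5 = (3 - 50 + 40) + 5 = -7 + 5 = -2)
K(M)/8843 = -2/8843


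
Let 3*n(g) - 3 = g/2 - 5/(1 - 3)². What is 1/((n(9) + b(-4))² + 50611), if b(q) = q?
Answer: 144/7288513 ≈ 1.9757e-5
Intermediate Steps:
n(g) = 7/12 + g/6 (n(g) = 1 + (g/2 - 5/(1 - 3)²)/3 = 1 + (g*(½) - 5/((-2)²))/3 = 1 + (g/2 - 5/4)/3 = 1 + (-5/4 + g/2)/3 = 1 + (-5/12 + g/6) = 7/12 + g/6)
1/((n(9) + b(-4))² + 50611) = 1/(((7/12 + (⅙)*9) - 4)² + 50611) = 1/(((7/12 + 3/2) - 4)² + 50611) = 1/((25/12 - 4)² + 50611) = 1/((-23/12)² + 50611) = 1/(529/144 + 50611) = 1/(7288513/144) = 144/7288513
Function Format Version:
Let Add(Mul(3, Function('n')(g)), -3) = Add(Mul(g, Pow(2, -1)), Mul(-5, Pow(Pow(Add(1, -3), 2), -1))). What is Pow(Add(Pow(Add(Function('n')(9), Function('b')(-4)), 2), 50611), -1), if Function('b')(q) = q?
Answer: Rational(144, 7288513) ≈ 1.9757e-5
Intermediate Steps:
Function('n')(g) = Add(Rational(7, 12), Mul(Rational(1, 6), g)) (Function('n')(g) = Add(1, Mul(Rational(1, 3), Add(Mul(g, Pow(2, -1)), Mul(-5, Pow(Pow(Add(1, -3), 2), -1))))) = Add(1, Mul(Rational(1, 3), Add(Mul(g, Rational(1, 2)), Mul(-5, Pow(Pow(-2, 2), -1))))) = Add(1, Mul(Rational(1, 3), Add(Mul(Rational(1, 2), g), Mul(-5, Pow(4, -1))))) = Add(1, Mul(Rational(1, 3), Add(Mul(Rational(1, 2), g), Mul(-5, Rational(1, 4))))) = Add(1, Mul(Rational(1, 3), Add(Mul(Rational(1, 2), g), Rational(-5, 4)))) = Add(1, Mul(Rational(1, 3), Add(Rational(-5, 4), Mul(Rational(1, 2), g)))) = Add(1, Add(Rational(-5, 12), Mul(Rational(1, 6), g))) = Add(Rational(7, 12), Mul(Rational(1, 6), g)))
Pow(Add(Pow(Add(Function('n')(9), Function('b')(-4)), 2), 50611), -1) = Pow(Add(Pow(Add(Add(Rational(7, 12), Mul(Rational(1, 6), 9)), -4), 2), 50611), -1) = Pow(Add(Pow(Add(Add(Rational(7, 12), Rational(3, 2)), -4), 2), 50611), -1) = Pow(Add(Pow(Add(Rational(25, 12), -4), 2), 50611), -1) = Pow(Add(Pow(Rational(-23, 12), 2), 50611), -1) = Pow(Add(Rational(529, 144), 50611), -1) = Pow(Rational(7288513, 144), -1) = Rational(144, 7288513)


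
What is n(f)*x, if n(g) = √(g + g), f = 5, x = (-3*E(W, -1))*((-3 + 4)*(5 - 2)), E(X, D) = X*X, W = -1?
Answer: -9*√10 ≈ -28.461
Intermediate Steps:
E(X, D) = X²
x = -9 (x = (-3*(-1)²)*((-3 + 4)*(5 - 2)) = (-3*1)*(1*3) = -3*3 = -9)
n(g) = √2*√g (n(g) = √(2*g) = √2*√g)
n(f)*x = (√2*√5)*(-9) = √10*(-9) = -9*√10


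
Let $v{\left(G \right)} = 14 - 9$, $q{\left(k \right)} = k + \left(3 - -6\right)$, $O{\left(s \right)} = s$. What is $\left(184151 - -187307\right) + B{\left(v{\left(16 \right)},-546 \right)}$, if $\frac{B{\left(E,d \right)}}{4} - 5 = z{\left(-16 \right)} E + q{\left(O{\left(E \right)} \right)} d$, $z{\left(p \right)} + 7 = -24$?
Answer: $340282$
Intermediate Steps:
$z{\left(p \right)} = -31$ ($z{\left(p \right)} = -7 - 24 = -31$)
$q{\left(k \right)} = 9 + k$ ($q{\left(k \right)} = k + \left(3 + 6\right) = k + 9 = 9 + k$)
$v{\left(G \right)} = 5$ ($v{\left(G \right)} = 14 - 9 = 5$)
$B{\left(E,d \right)} = 20 - 124 E + 4 d \left(9 + E\right)$ ($B{\left(E,d \right)} = 20 + 4 \left(- 31 E + \left(9 + E\right) d\right) = 20 + 4 \left(- 31 E + d \left(9 + E\right)\right) = 20 - \left(124 E - 4 d \left(9 + E\right)\right) = 20 - 124 E + 4 d \left(9 + E\right)$)
$\left(184151 - -187307\right) + B{\left(v{\left(16 \right)},-546 \right)} = \left(184151 - -187307\right) + \left(20 - 620 + 4 \left(-546\right) \left(9 + 5\right)\right) = \left(184151 + 187307\right) + \left(20 - 620 + 4 \left(-546\right) 14\right) = 371458 - 31176 = 340282$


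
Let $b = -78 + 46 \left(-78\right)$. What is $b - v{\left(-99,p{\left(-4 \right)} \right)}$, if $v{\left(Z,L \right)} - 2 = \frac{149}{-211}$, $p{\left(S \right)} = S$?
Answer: $- \frac{773799}{211} \approx -3667.3$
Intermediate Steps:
$v{\left(Z,L \right)} = \frac{273}{211}$ ($v{\left(Z,L \right)} = 2 + \frac{149}{-211} = 2 + 149 \left(- \frac{1}{211}\right) = 2 - \frac{149}{211} = \frac{273}{211}$)
$b = -3666$ ($b = -78 - 3588 = -3666$)
$b - v{\left(-99,p{\left(-4 \right)} \right)} = -3666 - \frac{273}{211} = - \frac{773799}{211}$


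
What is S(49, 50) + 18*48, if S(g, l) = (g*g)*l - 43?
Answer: 120871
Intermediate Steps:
S(g, l) = -43 + l*g² (S(g, l) = g²*l - 43 = l*g² - 43 = -43 + l*g²)
S(49, 50) + 18*48 = (-43 + 50*49²) + 18*48 = (-43 + 50*2401) + 864 = (-43 + 120050) + 864 = 120007 + 864 = 120871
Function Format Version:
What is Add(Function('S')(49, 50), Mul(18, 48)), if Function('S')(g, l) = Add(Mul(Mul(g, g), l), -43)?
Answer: 120871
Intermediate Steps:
Function('S')(g, l) = Add(-43, Mul(l, Pow(g, 2))) (Function('S')(g, l) = Add(Mul(Pow(g, 2), l), -43) = Add(Mul(l, Pow(g, 2)), -43) = Add(-43, Mul(l, Pow(g, 2))))
Add(Function('S')(49, 50), Mul(18, 48)) = Add(Add(-43, Mul(50, Pow(49, 2))), Mul(18, 48)) = Add(Add(-43, Mul(50, 2401)), 864) = Add(Add(-43, 120050), 864) = Add(120007, 864) = 120871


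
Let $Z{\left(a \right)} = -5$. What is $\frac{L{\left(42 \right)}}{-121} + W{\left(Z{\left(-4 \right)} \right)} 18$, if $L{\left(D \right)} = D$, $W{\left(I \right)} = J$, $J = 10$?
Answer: $\frac{21738}{121} \approx 179.65$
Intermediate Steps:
$W{\left(I \right)} = 10$
$\frac{L{\left(42 \right)}}{-121} + W{\left(Z{\left(-4 \right)} \right)} 18 = \frac{42}{-121} + 10 \cdot 18 = 42 \left(- \frac{1}{121}\right) + 180 = - \frac{42}{121} + 180 = \frac{21738}{121}$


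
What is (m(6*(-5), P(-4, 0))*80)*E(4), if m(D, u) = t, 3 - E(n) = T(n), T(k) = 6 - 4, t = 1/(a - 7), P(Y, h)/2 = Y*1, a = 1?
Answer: -40/3 ≈ -13.333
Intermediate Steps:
P(Y, h) = 2*Y (P(Y, h) = 2*(Y*1) = 2*Y)
t = -1/6 (t = 1/(1 - 7) = 1/(-6) = -1/6 ≈ -0.16667)
T(k) = 2
E(n) = 1 (E(n) = 3 - 1*2 = 3 - 2 = 1)
m(D, u) = -1/6
(m(6*(-5), P(-4, 0))*80)*E(4) = -1/6*80*1 = -40/3*1 = -40/3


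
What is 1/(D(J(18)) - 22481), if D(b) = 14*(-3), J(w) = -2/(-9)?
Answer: -1/22523 ≈ -4.4399e-5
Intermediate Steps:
J(w) = 2/9 (J(w) = -2*(-1/9) = 2/9)
D(b) = -42
1/(D(J(18)) - 22481) = 1/(-42 - 22481) = 1/(-22523) = -1/22523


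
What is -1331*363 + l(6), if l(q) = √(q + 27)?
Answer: -483153 + √33 ≈ -4.8315e+5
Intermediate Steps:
l(q) = √(27 + q)
-1331*363 + l(6) = -1331*363 + √(27 + 6) = -483153 + √33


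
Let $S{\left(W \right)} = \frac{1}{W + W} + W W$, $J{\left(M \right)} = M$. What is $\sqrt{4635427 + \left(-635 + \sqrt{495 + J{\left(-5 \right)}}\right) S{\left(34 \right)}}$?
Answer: $\frac{\sqrt{4509969457 + 9354471 \sqrt{10}}}{34} \approx 1981.7$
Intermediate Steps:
$S{\left(W \right)} = W^{2} + \frac{1}{2 W}$ ($S{\left(W \right)} = \frac{1}{2 W} + W^{2} = W^{2} + \frac{1}{2 W}$)
$\sqrt{4635427 + \left(-635 + \sqrt{495 + J{\left(-5 \right)}}\right) S{\left(34 \right)}} = \sqrt{4635427 + \left(-635 + \sqrt{495 - 5}\right) \frac{\frac{1}{2} + 34^{3}}{34}} = \sqrt{4635427 + \left(-635 + \sqrt{490}\right) \frac{\frac{1}{2} + 39304}{34}} = \sqrt{4635427 + \left(-635 + 7 \sqrt{10}\right) \frac{1}{34} \cdot \frac{78609}{2}} = \sqrt{4635427 + \left(-635 + 7 \sqrt{10}\right) \frac{78609}{68}} = \sqrt{4635427 - \left(\frac{49916715}{68} - \frac{550263 \sqrt{10}}{68}\right)} = \sqrt{\frac{265292321}{68} + \frac{550263 \sqrt{10}}{68}}$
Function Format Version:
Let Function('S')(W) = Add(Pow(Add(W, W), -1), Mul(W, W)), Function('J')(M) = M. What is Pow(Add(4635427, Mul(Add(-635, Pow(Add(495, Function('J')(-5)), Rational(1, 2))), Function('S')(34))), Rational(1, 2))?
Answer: Mul(Rational(1, 34), Pow(Add(4509969457, Mul(9354471, Pow(10, Rational(1, 2)))), Rational(1, 2))) ≈ 1981.7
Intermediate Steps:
Function('S')(W) = Add(Pow(W, 2), Mul(Rational(1, 2), Pow(W, -1))) (Function('S')(W) = Add(Pow(Mul(2, W), -1), Pow(W, 2)) = Add(Mul(Rational(1, 2), Pow(W, -1)), Pow(W, 2)) = Add(Pow(W, 2), Mul(Rational(1, 2), Pow(W, -1))))
Pow(Add(4635427, Mul(Add(-635, Pow(Add(495, Function('J')(-5)), Rational(1, 2))), Function('S')(34))), Rational(1, 2)) = Pow(Add(4635427, Mul(Add(-635, Pow(Add(495, -5), Rational(1, 2))), Mul(Pow(34, -1), Add(Rational(1, 2), Pow(34, 3))))), Rational(1, 2)) = Pow(Add(4635427, Mul(Add(-635, Pow(490, Rational(1, 2))), Mul(Rational(1, 34), Add(Rational(1, 2), 39304)))), Rational(1, 2)) = Pow(Add(4635427, Mul(Add(-635, Mul(7, Pow(10, Rational(1, 2)))), Mul(Rational(1, 34), Rational(78609, 2)))), Rational(1, 2)) = Pow(Add(4635427, Mul(Add(-635, Mul(7, Pow(10, Rational(1, 2)))), Rational(78609, 68))), Rational(1, 2)) = Pow(Add(4635427, Add(Rational(-49916715, 68), Mul(Rational(550263, 68), Pow(10, Rational(1, 2))))), Rational(1, 2)) = Pow(Add(Rational(265292321, 68), Mul(Rational(550263, 68), Pow(10, Rational(1, 2)))), Rational(1, 2))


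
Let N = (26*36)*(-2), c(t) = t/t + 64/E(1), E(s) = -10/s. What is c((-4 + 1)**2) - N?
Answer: 9333/5 ≈ 1866.6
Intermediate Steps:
c(t) = -27/5 (c(t) = t/t + 64/((-10/1)) = 1 + 64/((-10*1)) = 1 + 64/(-10) = 1 + 64*(-1/10) = 1 - 32/5 = -27/5)
N = -1872 (N = 936*(-2) = -1872)
c((-4 + 1)**2) - N = -27/5 - 1*(-1872) = -27/5 + 1872 = 9333/5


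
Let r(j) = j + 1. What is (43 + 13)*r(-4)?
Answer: -168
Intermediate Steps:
r(j) = 1 + j
(43 + 13)*r(-4) = (43 + 13)*(1 - 4) = 56*(-3) = -168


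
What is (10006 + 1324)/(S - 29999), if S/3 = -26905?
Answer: -5665/55357 ≈ -0.10234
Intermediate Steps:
S = -80715 (S = 3*(-26905) = -80715)
(10006 + 1324)/(S - 29999) = (10006 + 1324)/(-80715 - 29999) = 11330/(-110714) = 11330*(-1/110714) = -5665/55357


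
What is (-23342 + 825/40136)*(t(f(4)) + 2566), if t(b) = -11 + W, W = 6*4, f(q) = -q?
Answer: -2416145658773/40136 ≈ -6.0199e+7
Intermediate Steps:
W = 24
t(b) = 13 (t(b) = -11 + 24 = 13)
(-23342 + 825/40136)*(t(f(4)) + 2566) = (-23342 + 825/40136)*(13 + 2566) = (-23342 + 825*(1/40136))*2579 = (-23342 + 825/40136)*2579 = -936853687/40136*2579 = -2416145658773/40136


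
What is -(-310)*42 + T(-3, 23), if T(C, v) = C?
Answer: 13017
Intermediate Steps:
-(-310)*42 + T(-3, 23) = -(-310)*42 - 3 = -155*(-84) - 3 = 13020 - 3 = 13017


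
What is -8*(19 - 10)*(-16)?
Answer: 1152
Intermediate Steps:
-8*(19 - 10)*(-16) = -8*9*(-16) = -72*(-16) = 1152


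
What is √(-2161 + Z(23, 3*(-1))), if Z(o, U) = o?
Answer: I*√2138 ≈ 46.239*I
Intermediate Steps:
√(-2161 + Z(23, 3*(-1))) = √(-2161 + 23) = √(-2138) = I*√2138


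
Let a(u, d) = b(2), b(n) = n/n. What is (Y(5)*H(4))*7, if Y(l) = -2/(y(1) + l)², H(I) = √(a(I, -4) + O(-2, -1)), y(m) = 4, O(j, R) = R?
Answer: 0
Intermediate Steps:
b(n) = 1
a(u, d) = 1
H(I) = 0 (H(I) = √(1 - 1) = √0 = 0)
Y(l) = -2/(4 + l)²
(Y(5)*H(4))*7 = (-2/(4 + 5)²*0)*7 = (-2/9²*0)*7 = (-2*1/81*0)*7 = -2/81*0*7 = 0*7 = 0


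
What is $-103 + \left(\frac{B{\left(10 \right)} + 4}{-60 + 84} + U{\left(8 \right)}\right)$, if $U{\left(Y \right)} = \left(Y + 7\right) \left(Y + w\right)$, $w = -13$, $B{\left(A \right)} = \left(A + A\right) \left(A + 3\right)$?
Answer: $-167$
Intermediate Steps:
$B{\left(A \right)} = 2 A \left(3 + A\right)$
$U{\left(Y \right)} = \left(-13 + Y\right) \left(7 + Y\right)$ ($U{\left(Y \right)} = \left(Y + 7\right) \left(Y - 13\right) = \left(7 + Y\right) \left(-13 + Y\right) = \left(-13 + Y\right) \left(7 + Y\right)$)
$-103 + \left(\frac{B{\left(10 \right)} + 4}{-60 + 84} + U{\left(8 \right)}\right) = -103 + \left(\frac{2 \cdot 10 \left(3 + 10\right) + 4}{-60 + 84} - \left(139 - 64\right)\right) = -103 + \left(\frac{2 \cdot 10 \cdot 13 + 4}{24} - 75\right) = -103 - \left(75 - \left(260 + 4\right) \frac{1}{24}\right) = -103 + \left(264 \cdot \frac{1}{24} - 75\right) = -103 + \left(11 - 75\right) = -103 - 64 = -167$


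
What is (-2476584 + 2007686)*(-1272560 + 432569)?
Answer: 393870099918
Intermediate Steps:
(-2476584 + 2007686)*(-1272560 + 432569) = -468898*(-839991) = 393870099918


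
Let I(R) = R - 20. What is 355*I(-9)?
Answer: -10295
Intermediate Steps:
I(R) = -20 + R
355*I(-9) = 355*(-20 - 9) = 355*(-29) = -10295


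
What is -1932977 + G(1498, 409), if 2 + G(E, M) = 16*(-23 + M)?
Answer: -1926803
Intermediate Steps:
G(E, M) = -370 + 16*M (G(E, M) = -2 + 16*(-23 + M) = -2 + (-368 + 16*M) = -370 + 16*M)
-1932977 + G(1498, 409) = -1932977 + (-370 + 16*409) = -1932977 + (-370 + 6544) = -1932977 + 6174 = -1926803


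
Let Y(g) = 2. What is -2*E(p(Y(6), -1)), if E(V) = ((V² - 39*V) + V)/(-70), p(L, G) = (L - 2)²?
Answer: 0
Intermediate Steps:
p(L, G) = (-2 + L)²
E(V) = -V²/70 + 19*V/35 (E(V) = (V² - 38*V)*(-1/70) = -V²/70 + 19*V/35)
-2*E(p(Y(6), -1)) = -(-2 + 2)²*(38 - (-2 + 2)²)/35 = -0²*(38 - 1*0²)/35 = -0*(38 - 1*0)/35 = -0*(38 + 0)/35 = -0*38/35 = -2*0 = 0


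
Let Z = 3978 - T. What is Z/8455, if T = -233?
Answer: 4211/8455 ≈ 0.49805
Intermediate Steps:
Z = 4211 (Z = 3978 - 1*(-233) = 3978 + 233 = 4211)
Z/8455 = 4211/8455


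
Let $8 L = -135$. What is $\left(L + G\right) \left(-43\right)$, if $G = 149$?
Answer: $- \frac{45451}{8} \approx -5681.4$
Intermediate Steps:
$L = - \frac{135}{8}$ ($L = \frac{1}{8} \left(-135\right) = - \frac{135}{8} \approx -16.875$)
$\left(L + G\right) \left(-43\right) = \left(- \frac{135}{8} + 149\right) \left(-43\right) = \frac{1057}{8} \left(-43\right) = - \frac{45451}{8}$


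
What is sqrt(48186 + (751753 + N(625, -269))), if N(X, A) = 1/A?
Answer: sqrt(57884385710)/269 ≈ 894.39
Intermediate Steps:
sqrt(48186 + (751753 + N(625, -269))) = sqrt(48186 + (751753 + 1/(-269))) = sqrt(48186 + (751753 - 1/269)) = sqrt(48186 + 202221556/269) = sqrt(215183590/269) = sqrt(57884385710)/269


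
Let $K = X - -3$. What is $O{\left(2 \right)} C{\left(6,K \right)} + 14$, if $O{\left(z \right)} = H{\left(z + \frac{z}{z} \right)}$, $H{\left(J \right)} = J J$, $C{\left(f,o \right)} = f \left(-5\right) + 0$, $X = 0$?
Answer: $-256$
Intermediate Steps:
$K = 3$ ($K = 0 - -3 = 0 + 3 = 3$)
$C{\left(f,o \right)} = - 5 f$ ($C{\left(f,o \right)} = - 5 f + 0 = - 5 f$)
$H{\left(J \right)} = J^{2}$
$O{\left(z \right)} = \left(1 + z\right)^{2}$ ($O{\left(z \right)} = \left(z + \frac{z}{z}\right)^{2} = \left(z + 1\right)^{2} = \left(1 + z\right)^{2}$)
$O{\left(2 \right)} C{\left(6,K \right)} + 14 = \left(1 + 2\right)^{2} \left(\left(-5\right) 6\right) + 14 = 3^{2} \left(-30\right) + 14 = 9 \left(-30\right) + 14 = -270 + 14 = -256$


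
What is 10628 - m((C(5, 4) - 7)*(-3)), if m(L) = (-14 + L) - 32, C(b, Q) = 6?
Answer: 10671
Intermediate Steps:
m(L) = -46 + L
10628 - m((C(5, 4) - 7)*(-3)) = 10628 - (-46 + (6 - 7)*(-3)) = 10628 - (-46 - 1*(-3)) = 10628 - (-46 + 3) = 10628 - 1*(-43) = 10628 + 43 = 10671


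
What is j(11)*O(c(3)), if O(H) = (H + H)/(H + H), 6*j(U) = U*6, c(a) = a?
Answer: 11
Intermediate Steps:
j(U) = U (j(U) = (U*6)/6 = (6*U)/6 = U)
O(H) = 1 (O(H) = (2*H)/((2*H)) = (2*H)*(1/(2*H)) = 1)
j(11)*O(c(3)) = 11*1 = 11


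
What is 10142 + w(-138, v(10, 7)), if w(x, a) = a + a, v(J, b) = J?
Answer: 10162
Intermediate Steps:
w(x, a) = 2*a
10142 + w(-138, v(10, 7)) = 10142 + 2*10 = 10142 + 20 = 10162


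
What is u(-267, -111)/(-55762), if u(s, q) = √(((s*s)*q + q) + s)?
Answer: -9*I*√97697/55762 ≈ -0.050448*I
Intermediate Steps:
u(s, q) = √(q + s + q*s²) (u(s, q) = √((s²*q + q) + s) = √((q*s² + q) + s) = √((q + q*s²) + s) = √(q + s + q*s²))
u(-267, -111)/(-55762) = √(-111 - 267 - 111*(-267)²)/(-55762) = √(-111 - 267 - 111*71289)*(-1/55762) = √(-111 - 267 - 7913079)*(-1/55762) = √(-7913457)*(-1/55762) = (9*I*√97697)*(-1/55762) = -9*I*√97697/55762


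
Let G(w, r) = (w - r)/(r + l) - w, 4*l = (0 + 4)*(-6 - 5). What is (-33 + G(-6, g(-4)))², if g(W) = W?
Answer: 162409/225 ≈ 721.82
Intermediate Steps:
l = -11 (l = ((0 + 4)*(-6 - 5))/4 = (4*(-11))/4 = (¼)*(-44) = -11)
G(w, r) = -w + (w - r)/(-11 + r) (G(w, r) = (w - r)/(r - 11) - w = (w - r)/(-11 + r) - w = -w + (w - r)/(-11 + r))
(-33 + G(-6, g(-4)))² = (-33 + (-1*(-4) + 12*(-6) - 1*(-4)*(-6))/(-11 - 4))² = (-33 + (4 - 72 - 24)/(-15))² = (-33 - 1/15*(-92))² = (-33 + 92/15)² = (-403/15)² = 162409/225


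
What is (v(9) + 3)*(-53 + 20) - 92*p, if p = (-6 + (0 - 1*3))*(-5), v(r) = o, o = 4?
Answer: -4371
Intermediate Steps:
v(r) = 4
p = 45 (p = (-6 + (0 - 3))*(-5) = (-6 - 3)*(-5) = -9*(-5) = 45)
(v(9) + 3)*(-53 + 20) - 92*p = (4 + 3)*(-53 + 20) - 92*45 = 7*(-33) - 4140 = -231 - 4140 = -4371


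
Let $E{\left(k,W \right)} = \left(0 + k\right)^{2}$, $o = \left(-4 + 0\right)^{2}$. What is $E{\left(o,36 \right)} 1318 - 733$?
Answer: $336675$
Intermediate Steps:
$o = 16$ ($o = \left(-4\right)^{2} = 16$)
$E{\left(k,W \right)} = k^{2}$
$E{\left(o,36 \right)} 1318 - 733 = 16^{2} \cdot 1318 - 733 = 256 \cdot 1318 - 733 = 337408 - 733 = 336675$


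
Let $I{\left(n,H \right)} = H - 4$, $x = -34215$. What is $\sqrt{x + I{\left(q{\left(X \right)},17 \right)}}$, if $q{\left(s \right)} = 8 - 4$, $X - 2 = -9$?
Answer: $7 i \sqrt{698} \approx 184.94 i$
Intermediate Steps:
$X = -7$ ($X = 2 - 9 = -7$)
$q{\left(s \right)} = 4$ ($q{\left(s \right)} = 8 - 4 = 4$)
$I{\left(n,H \right)} = -4 + H$ ($I{\left(n,H \right)} = H - 4 = -4 + H$)
$\sqrt{x + I{\left(q{\left(X \right)},17 \right)}} = \sqrt{-34215 + \left(-4 + 17\right)} = \sqrt{-34215 + 13} = \sqrt{-34202} = 7 i \sqrt{698}$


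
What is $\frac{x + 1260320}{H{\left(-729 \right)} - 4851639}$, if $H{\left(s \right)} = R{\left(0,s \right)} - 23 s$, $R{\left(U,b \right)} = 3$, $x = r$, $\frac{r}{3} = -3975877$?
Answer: $\frac{10667311}{4834869} \approx 2.2063$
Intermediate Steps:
$r = -11927631$ ($r = 3 \left(-3975877\right) = -11927631$)
$x = -11927631$
$H{\left(s \right)} = 3 - 23 s$
$\frac{x + 1260320}{H{\left(-729 \right)} - 4851639} = \frac{-11927631 + 1260320}{\left(3 - -16767\right) - 4851639} = - \frac{10667311}{\left(3 + 16767\right) - 4851639} = - \frac{10667311}{16770 - 4851639} = - \frac{10667311}{-4834869} = \left(-10667311\right) \left(- \frac{1}{4834869}\right) = \frac{10667311}{4834869}$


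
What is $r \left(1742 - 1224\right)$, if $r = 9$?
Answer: $4662$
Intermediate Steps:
$r \left(1742 - 1224\right) = 9 \left(1742 - 1224\right) = 9 \cdot 518 = 4662$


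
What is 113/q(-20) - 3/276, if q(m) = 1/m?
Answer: -207921/92 ≈ -2260.0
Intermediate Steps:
113/q(-20) - 3/276 = 113/(1/(-20)) - 3/276 = 113/(-1/20) - 3*1/276 = 113*(-20) - 1/92 = -2260 - 1/92 = -207921/92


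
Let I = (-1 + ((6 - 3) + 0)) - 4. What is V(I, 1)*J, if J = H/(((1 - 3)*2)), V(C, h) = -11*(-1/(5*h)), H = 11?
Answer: -121/20 ≈ -6.0500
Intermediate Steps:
I = -2 (I = (-1 + (3 + 0)) - 4 = (-1 + 3) - 4 = 2 - 4 = -2)
V(C, h) = 11/(5*h) (V(C, h) = -(-11)/(5*h) = 11/(5*h))
J = -11/4 (J = 11/(((1 - 3)*2)) = 11/((-2*2)) = 11/(-4) = 11*(-¼) = -11/4 ≈ -2.7500)
V(I, 1)*J = ((11/5)/1)*(-11/4) = ((11/5)*1)*(-11/4) = (11/5)*(-11/4) = -121/20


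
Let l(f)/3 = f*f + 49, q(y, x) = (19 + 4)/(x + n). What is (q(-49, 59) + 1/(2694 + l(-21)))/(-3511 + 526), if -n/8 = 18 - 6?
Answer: 19147/91978596 ≈ 0.00020817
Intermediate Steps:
n = -96 (n = -8*(18 - 6) = -8*12 = -96)
q(y, x) = 23/(-96 + x) (q(y, x) = (19 + 4)/(x - 96) = 23/(-96 + x))
l(f) = 147 + 3*f² (l(f) = 3*(f*f + 49) = 3*(f² + 49) = 3*(49 + f²) = 147 + 3*f²)
(q(-49, 59) + 1/(2694 + l(-21)))/(-3511 + 526) = (23/(-96 + 59) + 1/(2694 + (147 + 3*(-21)²)))/(-3511 + 526) = (23/(-37) + 1/(2694 + (147 + 3*441)))/(-2985) = (23*(-1/37) + 1/(2694 + (147 + 1323)))*(-1/2985) = (-23/37 + 1/(2694 + 1470))*(-1/2985) = (-23/37 + 1/4164)*(-1/2985) = -95735/154068*(-1/2985) = 19147/91978596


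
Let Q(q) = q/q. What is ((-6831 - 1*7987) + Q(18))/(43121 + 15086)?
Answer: -14817/58207 ≈ -0.25456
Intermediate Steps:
Q(q) = 1
((-6831 - 1*7987) + Q(18))/(43121 + 15086) = ((-6831 - 1*7987) + 1)/(43121 + 15086) = ((-6831 - 7987) + 1)/58207 = (-14818 + 1)*(1/58207) = -14817*1/58207 = -14817/58207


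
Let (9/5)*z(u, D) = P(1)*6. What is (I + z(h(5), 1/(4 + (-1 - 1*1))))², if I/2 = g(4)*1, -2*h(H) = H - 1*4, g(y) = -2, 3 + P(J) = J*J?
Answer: 1024/9 ≈ 113.78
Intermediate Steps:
P(J) = -3 + J² (P(J) = -3 + J*J = -3 + J²)
h(H) = 2 - H/2 (h(H) = -(H - 1*4)/2 = -(H - 4)/2 = -(-4 + H)/2 = 2 - H/2)
I = -4 (I = 2*(-2*1) = 2*(-2) = -4)
z(u, D) = -20/3 (z(u, D) = 5*((-3 + 1²)*6)/9 = 5*((-3 + 1)*6)/9 = 5*(-2*6)/9 = (5/9)*(-12) = -20/3)
(I + z(h(5), 1/(4 + (-1 - 1*1))))² = (-4 - 20/3)² = (-32/3)² = 1024/9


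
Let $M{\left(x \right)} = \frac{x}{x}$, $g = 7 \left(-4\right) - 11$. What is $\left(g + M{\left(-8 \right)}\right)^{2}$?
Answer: $1444$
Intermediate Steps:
$g = -39$ ($g = -28 - 11 = -39$)
$M{\left(x \right)} = 1$
$\left(g + M{\left(-8 \right)}\right)^{2} = \left(-39 + 1\right)^{2} = \left(-38\right)^{2} = 1444$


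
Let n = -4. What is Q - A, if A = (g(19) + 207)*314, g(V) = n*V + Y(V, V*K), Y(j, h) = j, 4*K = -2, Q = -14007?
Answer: -61107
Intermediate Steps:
K = -½ (K = (¼)*(-2) = -½ ≈ -0.50000)
g(V) = -3*V (g(V) = -4*V + V = -3*V)
A = 47100 (A = (-3*19 + 207)*314 = (-57 + 207)*314 = 150*314 = 47100)
Q - A = -14007 - 1*47100 = -14007 - 47100 = -61107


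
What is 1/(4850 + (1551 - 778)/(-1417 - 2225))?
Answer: 3642/17662927 ≈ 0.00020619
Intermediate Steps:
1/(4850 + (1551 - 778)/(-1417 - 2225)) = 1/(4850 + 773/(-3642)) = 1/(4850 + 773*(-1/3642)) = 1/(4850 - 773/3642) = 1/(17662927/3642) = 3642/17662927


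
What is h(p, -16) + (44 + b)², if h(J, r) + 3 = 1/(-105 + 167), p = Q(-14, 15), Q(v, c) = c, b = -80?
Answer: 80167/62 ≈ 1293.0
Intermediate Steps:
p = 15
h(J, r) = -185/62 (h(J, r) = -3 + 1/(-105 + 167) = -3 + 1/62 = -185/62)
h(p, -16) + (44 + b)² = -185/62 + (44 - 80)² = -185/62 + (-36)² = -185/62 + 1296 = 80167/62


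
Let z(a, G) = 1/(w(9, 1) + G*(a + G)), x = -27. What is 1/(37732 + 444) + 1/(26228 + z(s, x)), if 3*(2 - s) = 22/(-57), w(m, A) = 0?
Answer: 821730655/12775333878496 ≈ 6.4322e-5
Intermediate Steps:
s = 364/171 (s = 2 - 22/(3*(-57)) = 2 - 22*(-1)/(3*57) = 2 - ⅓*(-22/57) = 2 + 22/171 = 364/171 ≈ 2.1287)
z(a, G) = 1/(G*(G + a)) (z(a, G) = 1/(0 + G*(a + G)) = 1/(0 + G*(G + a)) = 1/(G*(G + a)))
1/(37732 + 444) + 1/(26228 + z(s, x)) = 1/(37732 + 444) + 1/(26228 + 1/((-27)*(-27 + 364/171))) = 1/38176 + 1/(26228 - 1/(27*(-4253/171))) = 1/38176 + 1/(26228 - 1/27*(-171/4253)) = 1/38176 + 1/(26228 + 19/12759) = 1/38176 + 1/(334643071/12759) = 1/38176 + 12759/334643071 = 821730655/12775333878496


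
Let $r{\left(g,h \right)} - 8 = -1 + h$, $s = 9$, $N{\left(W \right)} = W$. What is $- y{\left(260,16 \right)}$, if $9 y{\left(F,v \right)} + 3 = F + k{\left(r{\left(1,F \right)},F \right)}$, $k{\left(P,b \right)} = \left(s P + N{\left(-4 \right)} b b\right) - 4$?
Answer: $\frac{89248}{3} \approx 29749.0$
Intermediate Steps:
$r{\left(g,h \right)} = 7 + h$ ($r{\left(g,h \right)} = 8 + \left(-1 + h\right) = 7 + h$)
$k{\left(P,b \right)} = -4 - 4 b^{2} + 9 P$ ($k{\left(P,b \right)} = \left(9 P + - 4 b b\right) - 4 = \left(9 P - 4 b^{2}\right) - 4 = \left(- 4 b^{2} + 9 P\right) - 4 = -4 - 4 b^{2} + 9 P$)
$y{\left(F,v \right)} = \frac{56}{9} - \frac{4 F^{2}}{9} + \frac{10 F}{9}$ ($y{\left(F,v \right)} = - \frac{1}{3} + \frac{F - \left(4 - 9 \left(7 + F\right) + 4 F^{2}\right)}{9} = - \frac{1}{3} + \frac{F - \left(-59 - 9 F + 4 F^{2}\right)}{9} = - \frac{1}{3} + \frac{F + \left(59 - 4 F^{2} + 9 F\right)}{9} = - \frac{1}{3} + \frac{59 - 4 F^{2} + 10 F}{9} = - \frac{1}{3} + \left(\frac{59}{9} - \frac{4 F^{2}}{9} + \frac{10 F}{9}\right) = \frac{56}{9} - \frac{4 F^{2}}{9} + \frac{10 F}{9}$)
$- y{\left(260,16 \right)} = - (\frac{56}{9} - \frac{4 \cdot 260^{2}}{9} + \frac{10}{9} \cdot 260) = - (\frac{56}{9} - \frac{270400}{9} + \frac{2600}{9}) = \left(-1\right) \left(- \frac{89248}{3}\right) = \frac{89248}{3}$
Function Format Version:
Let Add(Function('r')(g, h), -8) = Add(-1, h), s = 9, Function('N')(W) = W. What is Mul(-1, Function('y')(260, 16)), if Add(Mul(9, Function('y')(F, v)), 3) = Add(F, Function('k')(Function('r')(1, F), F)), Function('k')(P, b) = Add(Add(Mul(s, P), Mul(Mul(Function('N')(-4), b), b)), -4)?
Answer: Rational(89248, 3) ≈ 29749.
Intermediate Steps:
Function('r')(g, h) = Add(7, h) (Function('r')(g, h) = Add(8, Add(-1, h)) = Add(7, h))
Function('k')(P, b) = Add(-4, Mul(-4, Pow(b, 2)), Mul(9, P)) (Function('k')(P, b) = Add(Add(Mul(9, P), Mul(Mul(-4, b), b)), -4) = Add(Add(Mul(9, P), Mul(-4, Pow(b, 2))), -4) = Add(Add(Mul(-4, Pow(b, 2)), Mul(9, P)), -4) = Add(-4, Mul(-4, Pow(b, 2)), Mul(9, P)))
Function('y')(F, v) = Add(Rational(56, 9), Mul(Rational(-4, 9), Pow(F, 2)), Mul(Rational(10, 9), F)) (Function('y')(F, v) = Add(Rational(-1, 3), Mul(Rational(1, 9), Add(F, Add(-4, Mul(-4, Pow(F, 2)), Mul(9, Add(7, F)))))) = Add(Rational(-1, 3), Mul(Rational(1, 9), Add(F, Add(-4, Mul(-4, Pow(F, 2)), Add(63, Mul(9, F)))))) = Add(Rational(-1, 3), Mul(Rational(1, 9), Add(F, Add(59, Mul(-4, Pow(F, 2)), Mul(9, F))))) = Add(Rational(-1, 3), Mul(Rational(1, 9), Add(59, Mul(-4, Pow(F, 2)), Mul(10, F)))) = Add(Rational(-1, 3), Add(Rational(59, 9), Mul(Rational(-4, 9), Pow(F, 2)), Mul(Rational(10, 9), F))) = Add(Rational(56, 9), Mul(Rational(-4, 9), Pow(F, 2)), Mul(Rational(10, 9), F)))
Mul(-1, Function('y')(260, 16)) = Mul(-1, Add(Rational(56, 9), Mul(Rational(-4, 9), Pow(260, 2)), Mul(Rational(10, 9), 260))) = Mul(-1, Add(Rational(56, 9), Mul(Rational(-4, 9), 67600), Rational(2600, 9))) = Mul(-1, Add(Rational(56, 9), Rational(-270400, 9), Rational(2600, 9))) = Mul(-1, Rational(-89248, 3)) = Rational(89248, 3)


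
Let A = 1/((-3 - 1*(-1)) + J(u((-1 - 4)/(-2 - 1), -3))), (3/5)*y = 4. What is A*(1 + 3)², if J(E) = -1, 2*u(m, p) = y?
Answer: -16/3 ≈ -5.3333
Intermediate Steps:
y = 20/3 (y = (5/3)*4 = 20/3 ≈ 6.6667)
u(m, p) = 10/3 (u(m, p) = (½)*(20/3) = 10/3)
A = -⅓ (A = 1/((-3 - 1*(-1)) - 1) = 1/((-3 + 1) - 1) = 1/(-2 - 1) = 1/(-3) = -⅓ ≈ -0.33333)
A*(1 + 3)² = -(1 + 3)²/3 = -⅓*4² = -⅓*16 = -16/3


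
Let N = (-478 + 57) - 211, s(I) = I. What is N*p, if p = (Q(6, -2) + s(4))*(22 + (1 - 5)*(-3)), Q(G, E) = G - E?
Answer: -257856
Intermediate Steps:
p = 408 (p = ((6 - 1*(-2)) + 4)*(22 + (1 - 5)*(-3)) = ((6 + 2) + 4)*(22 - 4*(-3)) = (8 + 4)*(22 + 12) = 12*34 = 408)
N = -632 (N = -421 - 211 = -632)
N*p = -632*408 = -257856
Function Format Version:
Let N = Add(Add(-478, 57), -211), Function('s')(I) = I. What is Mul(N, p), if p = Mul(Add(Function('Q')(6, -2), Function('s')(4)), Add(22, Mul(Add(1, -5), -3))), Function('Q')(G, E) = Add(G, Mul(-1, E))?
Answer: -257856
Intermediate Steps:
p = 408 (p = Mul(Add(Add(6, Mul(-1, -2)), 4), Add(22, Mul(Add(1, -5), -3))) = Mul(Add(Add(6, 2), 4), Add(22, Mul(-4, -3))) = Mul(Add(8, 4), Add(22, 12)) = Mul(12, 34) = 408)
N = -632 (N = Add(-421, -211) = -632)
Mul(N, p) = Mul(-632, 408) = -257856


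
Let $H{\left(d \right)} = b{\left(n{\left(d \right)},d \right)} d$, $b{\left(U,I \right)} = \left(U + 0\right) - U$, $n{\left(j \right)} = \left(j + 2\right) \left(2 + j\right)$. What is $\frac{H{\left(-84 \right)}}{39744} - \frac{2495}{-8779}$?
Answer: $\frac{2495}{8779} \approx 0.2842$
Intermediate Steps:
$n{\left(j \right)} = \left(2 + j\right)^{2}$ ($n{\left(j \right)} = \left(2 + j\right) \left(2 + j\right) = \left(2 + j\right)^{2}$)
$b{\left(U,I \right)} = 0$ ($b{\left(U,I \right)} = U - U = 0$)
$H{\left(d \right)} = 0$ ($H{\left(d \right)} = 0 d = 0$)
$\frac{H{\left(-84 \right)}}{39744} - \frac{2495}{-8779} = \frac{0}{39744} - \frac{2495}{-8779} = 0 \cdot \frac{1}{39744} - - \frac{2495}{8779} = 0 + \frac{2495}{8779} = \frac{2495}{8779}$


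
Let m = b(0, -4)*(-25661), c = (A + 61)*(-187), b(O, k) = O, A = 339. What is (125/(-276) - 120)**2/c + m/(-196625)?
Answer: -44209201/227918592 ≈ -0.19397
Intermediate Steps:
c = -74800 (c = (339 + 61)*(-187) = 400*(-187) = -74800)
m = 0 (m = 0*(-25661) = 0)
(125/(-276) - 120)**2/c + m/(-196625) = (125/(-276) - 120)**2/(-74800) + 0/(-196625) = (125*(-1/276) - 120)**2*(-1/74800) + 0*(-1/196625) = (-125/276 - 120)**2*(-1/74800) + 0 = (-33245/276)**2*(-1/74800) + 0 = (1105230025/76176)*(-1/74800) + 0 = -44209201/227918592 + 0 = -44209201/227918592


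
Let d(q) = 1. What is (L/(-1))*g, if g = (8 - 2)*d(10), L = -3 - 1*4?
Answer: 42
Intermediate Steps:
L = -7 (L = -3 - 4 = -7)
g = 6 (g = (8 - 2)*1 = 6*1 = 6)
(L/(-1))*g = -7/(-1)*6 = -7*(-1)*6 = 7*6 = 42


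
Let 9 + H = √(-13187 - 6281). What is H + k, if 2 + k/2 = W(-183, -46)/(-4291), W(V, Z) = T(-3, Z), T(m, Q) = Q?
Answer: -55691/4291 + 2*I*√4867 ≈ -12.979 + 139.53*I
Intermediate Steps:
W(V, Z) = Z
H = -9 + 2*I*√4867 (H = -9 + √(-13187 - 6281) = -9 + √(-19468) = -9 + 2*I*√4867 ≈ -9.0 + 139.53*I)
k = -17072/4291 (k = -4 + 2*(-46/(-4291)) = -4 + 2*(-46*(-1/4291)) = -4 + 2*(46/4291) = -4 + 92/4291 = -17072/4291 ≈ -3.9786)
H + k = (-9 + 2*I*√4867) - 17072/4291 = -55691/4291 + 2*I*√4867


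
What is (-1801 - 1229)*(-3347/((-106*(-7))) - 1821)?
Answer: 2052111435/371 ≈ 5.5313e+6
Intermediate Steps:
(-1801 - 1229)*(-3347/((-106*(-7))) - 1821) = -3030*(-3347/742 - 1821) = -3030*(-1354529/742) = 2052111435/371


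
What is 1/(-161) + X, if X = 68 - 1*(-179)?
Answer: 39766/161 ≈ 246.99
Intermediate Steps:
X = 247 (X = 68 + 179 = 247)
1/(-161) + X = 1/(-161) + 247 = -1/161 + 247 = 39766/161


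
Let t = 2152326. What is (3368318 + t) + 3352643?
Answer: 8873287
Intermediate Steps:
(3368318 + t) + 3352643 = (3368318 + 2152326) + 3352643 = 5520644 + 3352643 = 8873287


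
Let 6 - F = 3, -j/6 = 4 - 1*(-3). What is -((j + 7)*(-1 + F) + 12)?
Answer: 58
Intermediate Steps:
j = -42 (j = -6*(4 - 1*(-3)) = -6*(4 + 3) = -6*7 = -42)
F = 3 (F = 6 - 1*3 = 6 - 3 = 3)
-((j + 7)*(-1 + F) + 12) = -((-42 + 7)*(-1 + 3) + 12) = -(-35*2 + 12) = -(-70 + 12) = -1*(-58) = 58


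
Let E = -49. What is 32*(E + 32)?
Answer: -544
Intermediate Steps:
32*(E + 32) = 32*(-49 + 32) = 32*(-17) = -544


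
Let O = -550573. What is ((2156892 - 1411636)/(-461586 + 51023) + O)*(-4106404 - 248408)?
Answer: 984386299826728260/410563 ≈ 2.3976e+12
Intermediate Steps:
((2156892 - 1411636)/(-461586 + 51023) + O)*(-4106404 - 248408) = ((2156892 - 1411636)/(-461586 + 51023) - 550573)*(-4106404 - 248408) = (745256/(-410563) - 550573)*(-4354812) = (745256*(-1/410563) - 550573)*(-4354812) = (-745256/410563 - 550573)*(-4354812) = -226045647855/410563*(-4354812) = 984386299826728260/410563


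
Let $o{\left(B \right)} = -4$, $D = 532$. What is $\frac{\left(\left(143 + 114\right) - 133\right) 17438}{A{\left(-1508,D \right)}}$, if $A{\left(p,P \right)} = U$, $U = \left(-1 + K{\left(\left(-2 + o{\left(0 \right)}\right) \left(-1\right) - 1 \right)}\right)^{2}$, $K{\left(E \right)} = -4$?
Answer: $\frac{2162312}{25} \approx 86493.0$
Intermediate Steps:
$U = 25$ ($U = \left(-1 - 4\right)^{2} = \left(-5\right)^{2} = 25$)
$A{\left(p,P \right)} = 25$
$\frac{\left(\left(143 + 114\right) - 133\right) 17438}{A{\left(-1508,D \right)}} = \frac{\left(\left(143 + 114\right) - 133\right) 17438}{25} = \left(257 - 133\right) 17438 \cdot \frac{1}{25} = 124 \cdot 17438 \cdot \frac{1}{25} = 2162312 \cdot \frac{1}{25} = \frac{2162312}{25}$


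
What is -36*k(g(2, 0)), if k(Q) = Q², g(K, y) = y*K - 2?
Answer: -144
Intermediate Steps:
g(K, y) = -2 + K*y (g(K, y) = K*y - 2 = -2 + K*y)
-36*k(g(2, 0)) = -36*(-2 + 2*0)² = -36*(-2 + 0)² = -36*(-2)² = -36*4 = -144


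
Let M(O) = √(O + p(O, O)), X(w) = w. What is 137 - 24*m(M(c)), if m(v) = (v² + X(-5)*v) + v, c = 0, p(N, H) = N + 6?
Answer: -7 + 96*√6 ≈ 228.15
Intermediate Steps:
p(N, H) = 6 + N
M(O) = √(6 + 2*O) (M(O) = √(O + (6 + O)) = √(6 + 2*O))
m(v) = v² - 4*v (m(v) = (v² - 5*v) + v = v² - 4*v)
137 - 24*m(M(c)) = 137 - 24*√(6 + 2*0)*(-4 + √(6 + 2*0)) = 137 - 24*√(6 + 0)*(-4 + √(6 + 0)) = 137 - 24*√6*(-4 + √6)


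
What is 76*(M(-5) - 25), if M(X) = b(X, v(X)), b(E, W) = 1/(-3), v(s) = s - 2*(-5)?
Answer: -5776/3 ≈ -1925.3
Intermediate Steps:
v(s) = 10 + s (v(s) = s + 10 = 10 + s)
b(E, W) = -⅓
M(X) = -⅓
76*(M(-5) - 25) = 76*(-⅓ - 25) = 76*(-76/3) = -5776/3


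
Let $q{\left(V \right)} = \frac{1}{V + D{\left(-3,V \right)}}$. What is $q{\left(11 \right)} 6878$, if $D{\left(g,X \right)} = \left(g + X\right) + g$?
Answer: $\frac{3439}{8} \approx 429.88$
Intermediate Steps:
$D{\left(g,X \right)} = X + 2 g$ ($D{\left(g,X \right)} = \left(X + g\right) + g = X + 2 g$)
$q{\left(V \right)} = \frac{1}{-6 + 2 V}$ ($q{\left(V \right)} = \frac{1}{V + \left(V + 2 \left(-3\right)\right)} = \frac{1}{V + \left(V - 6\right)} = \frac{1}{V + \left(-6 + V\right)} = \frac{1}{-6 + 2 V}$)
$q{\left(11 \right)} 6878 = \frac{1}{2 \left(-3 + 11\right)} 6878 = \frac{1}{2 \cdot 8} \cdot 6878 = \frac{1}{2} \cdot \frac{1}{8} \cdot 6878 = \frac{1}{16} \cdot 6878 = \frac{3439}{8}$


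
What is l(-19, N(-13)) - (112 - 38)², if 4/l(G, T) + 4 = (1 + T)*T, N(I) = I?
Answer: -208087/38 ≈ -5476.0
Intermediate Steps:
l(G, T) = 4/(-4 + T*(1 + T)) (l(G, T) = 4/(-4 + (1 + T)*T) = 4/(-4 + T*(1 + T)))
l(-19, N(-13)) - (112 - 38)² = 4/(-4 - 13 + (-13)²) - (112 - 38)² = 4/(-4 - 13 + 169) - 1*74² = 4/152 - 1*5476 = 4*(1/152) - 5476 = 1/38 - 5476 = -208087/38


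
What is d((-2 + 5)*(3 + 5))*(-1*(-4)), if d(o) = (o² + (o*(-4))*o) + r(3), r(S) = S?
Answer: -6900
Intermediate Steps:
d(o) = 3 - 3*o² (d(o) = (o² + (o*(-4))*o) + 3 = (o² + (-4*o)*o) + 3 = (o² - 4*o²) + 3 = -3*o² + 3 = 3 - 3*o²)
d((-2 + 5)*(3 + 5))*(-1*(-4)) = (3 - 3*(-2 + 5)²*(3 + 5)²)*(-1*(-4)) = (3 - 3*(3*8)²)*4 = (3 - 3*24²)*4 = (3 - 3*576)*4 = (3 - 1728)*4 = -1725*4 = -6900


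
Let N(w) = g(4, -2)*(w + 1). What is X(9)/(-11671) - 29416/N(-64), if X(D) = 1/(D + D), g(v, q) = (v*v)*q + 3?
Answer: -686628475/42645834 ≈ -16.101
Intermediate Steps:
g(v, q) = 3 + q*v**2 (g(v, q) = v**2*q + 3 = q*v**2 + 3 = 3 + q*v**2)
N(w) = -29 - 29*w (N(w) = (3 - 2*4**2)*(w + 1) = (3 - 2*16)*(1 + w) = (3 - 32)*(1 + w) = -29*(1 + w) = -29 - 29*w)
X(D) = 1/(2*D)
X(9)/(-11671) - 29416/N(-64) = ((1/2)/9)/(-11671) - 29416/(-29 - 29*(-64)) = ((1/2)*(1/9))*(-1/11671) - 29416/(-29 + 1856) = (1/18)*(-1/11671) - 29416/1827 = -1/210078 - 29416*1/1827 = -1/210078 - 29416/1827 = -686628475/42645834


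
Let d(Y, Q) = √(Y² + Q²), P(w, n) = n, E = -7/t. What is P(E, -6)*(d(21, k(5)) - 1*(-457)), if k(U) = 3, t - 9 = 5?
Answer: -2742 - 90*√2 ≈ -2869.3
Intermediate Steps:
t = 14 (t = 9 + 5 = 14)
E = -½ (E = -7/14 = -7*1/14 = -½ ≈ -0.50000)
d(Y, Q) = √(Q² + Y²)
P(E, -6)*(d(21, k(5)) - 1*(-457)) = -6*(√(3² + 21²) - 1*(-457)) = -6*(√(9 + 441) + 457) = -6*(√450 + 457) = -6*(15*√2 + 457) = -6*(457 + 15*√2) = -2742 - 90*√2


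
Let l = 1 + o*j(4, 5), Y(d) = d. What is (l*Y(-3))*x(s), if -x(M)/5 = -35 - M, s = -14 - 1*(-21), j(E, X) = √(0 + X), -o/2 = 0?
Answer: -630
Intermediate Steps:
o = 0 (o = -2*0 = 0)
j(E, X) = √X
s = 7 (s = -14 + 21 = 7)
x(M) = 175 + 5*M (x(M) = -5*(-35 - M) = 175 + 5*M)
l = 1 (l = 1 + 0*√5 = 1 + 0 = 1)
(l*Y(-3))*x(s) = (1*(-3))*(175 + 5*7) = -3*(175 + 35) = -3*210 = -630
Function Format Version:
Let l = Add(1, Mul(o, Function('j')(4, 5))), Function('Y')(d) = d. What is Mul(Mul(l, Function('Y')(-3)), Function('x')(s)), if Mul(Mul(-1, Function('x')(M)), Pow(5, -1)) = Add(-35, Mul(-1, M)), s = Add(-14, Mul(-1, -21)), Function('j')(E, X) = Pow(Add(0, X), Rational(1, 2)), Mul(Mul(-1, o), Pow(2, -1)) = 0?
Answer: -630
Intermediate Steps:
o = 0 (o = Mul(-2, 0) = 0)
Function('j')(E, X) = Pow(X, Rational(1, 2))
s = 7 (s = Add(-14, 21) = 7)
Function('x')(M) = Add(175, Mul(5, M)) (Function('x')(M) = Mul(-5, Add(-35, Mul(-1, M))) = Add(175, Mul(5, M)))
l = 1 (l = Add(1, Mul(0, Pow(5, Rational(1, 2)))) = Add(1, 0) = 1)
Mul(Mul(l, Function('Y')(-3)), Function('x')(s)) = Mul(Mul(1, -3), Add(175, Mul(5, 7))) = Mul(-3, Add(175, 35)) = Mul(-3, 210) = -630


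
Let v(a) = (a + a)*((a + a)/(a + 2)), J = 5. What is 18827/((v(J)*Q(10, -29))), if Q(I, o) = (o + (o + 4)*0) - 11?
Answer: -131789/4000 ≈ -32.947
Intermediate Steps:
Q(I, o) = -11 + o (Q(I, o) = (o + (4 + o)*0) - 11 = (o + 0) - 11 = o - 11 = -11 + o)
v(a) = 4*a**2/(2 + a) (v(a) = (2*a)*((2*a)/(2 + a)) = (2*a)*(2*a/(2 + a)) = 4*a**2/(2 + a))
18827/((v(J)*Q(10, -29))) = 18827/(((4*5**2/(2 + 5))*(-11 - 29))) = 18827/(((4*25/7)*(-40))) = 18827/(((4*25*(1/7))*(-40))) = 18827/(((100/7)*(-40))) = 18827/(-4000/7) = 18827*(-7/4000) = -131789/4000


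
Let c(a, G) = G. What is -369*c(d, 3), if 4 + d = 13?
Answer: -1107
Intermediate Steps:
d = 9 (d = -4 + 13 = 9)
-369*c(d, 3) = -369*3 = -1107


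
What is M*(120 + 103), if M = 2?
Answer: 446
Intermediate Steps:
M*(120 + 103) = 2*(120 + 103) = 2*223 = 446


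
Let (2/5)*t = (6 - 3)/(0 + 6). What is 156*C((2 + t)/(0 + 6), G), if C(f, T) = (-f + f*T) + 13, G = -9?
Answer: 1183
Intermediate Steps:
t = 5/4 (t = 5*((6 - 3)/(0 + 6))/2 = 5*(3/6)/2 = 5*(3*(⅙))/2 = (5/2)*(½) = 5/4 ≈ 1.2500)
C(f, T) = 13 - f + T*f (C(f, T) = (-f + T*f) + 13 = 13 - f + T*f)
156*C((2 + t)/(0 + 6), G) = 156*(13 - (2 + 5/4)/(0 + 6) - 9*(2 + 5/4)/(0 + 6)) = 156*(13 - 13/(4*6) - 117/(4*6)) = 156*(13 - 1*13/24 - 9*13/24) = 156*(13 - 13/24 - 39/8) = 156*(91/12) = 1183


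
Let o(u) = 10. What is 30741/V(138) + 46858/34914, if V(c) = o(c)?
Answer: 536879927/174570 ≈ 3075.4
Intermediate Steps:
V(c) = 10
30741/V(138) + 46858/34914 = 30741/10 + 46858/34914 = 30741*(1/10) + 46858*(1/34914) = 30741/10 + 23429/17457 = 536879927/174570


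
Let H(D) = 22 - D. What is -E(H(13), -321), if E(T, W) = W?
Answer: 321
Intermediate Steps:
-E(H(13), -321) = -1*(-321) = 321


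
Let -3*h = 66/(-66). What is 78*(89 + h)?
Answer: 6968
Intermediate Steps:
h = 1/3 (h = -22/(-66) = -22*(-1)/66 = -1/3*(-1) = 1/3 ≈ 0.33333)
78*(89 + h) = 78*(89 + 1/3) = 78*(268/3) = 6968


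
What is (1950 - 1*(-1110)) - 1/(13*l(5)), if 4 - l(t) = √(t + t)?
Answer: 119338/39 - √10/78 ≈ 3059.9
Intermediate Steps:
l(t) = 4 - √2*√t (l(t) = 4 - √(t + t) = 4 - √(2*t) = 4 - √2*√t)
(1950 - 1*(-1110)) - 1/(13*l(5)) = (1950 - 1*(-1110)) - 1/(13*(4 - √2*√5)) = (1950 + 1110) - 1/(13*(4 - √10)) = 3060 - 1/(52 - 13*√10)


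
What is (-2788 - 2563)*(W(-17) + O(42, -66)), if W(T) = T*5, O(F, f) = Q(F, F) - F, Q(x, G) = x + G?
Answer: 230093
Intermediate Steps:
Q(x, G) = G + x
O(F, f) = F (O(F, f) = (F + F) - F = 2*F - F = F)
W(T) = 5*T
(-2788 - 2563)*(W(-17) + O(42, -66)) = (-2788 - 2563)*(5*(-17) + 42) = -5351*(-85 + 42) = -5351*(-43) = 230093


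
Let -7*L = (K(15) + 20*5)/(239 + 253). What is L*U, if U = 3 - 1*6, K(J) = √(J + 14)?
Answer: 25/287 + √29/1148 ≈ 0.091799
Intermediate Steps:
K(J) = √(14 + J)
U = -3 (U = 3 - 6 = -3)
L = -25/861 - √29/3444 (L = -(√(14 + 15) + 20*5)/(7*(239 + 253)) = -(√29 + 100)/(7*492) = -(100 + √29)/(7*492) = -(25/123 + √29/492)/7 = -25/861 - √29/3444 ≈ -0.030600)
L*U = (-25/861 - √29/3444)*(-3) = 25/287 + √29/1148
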